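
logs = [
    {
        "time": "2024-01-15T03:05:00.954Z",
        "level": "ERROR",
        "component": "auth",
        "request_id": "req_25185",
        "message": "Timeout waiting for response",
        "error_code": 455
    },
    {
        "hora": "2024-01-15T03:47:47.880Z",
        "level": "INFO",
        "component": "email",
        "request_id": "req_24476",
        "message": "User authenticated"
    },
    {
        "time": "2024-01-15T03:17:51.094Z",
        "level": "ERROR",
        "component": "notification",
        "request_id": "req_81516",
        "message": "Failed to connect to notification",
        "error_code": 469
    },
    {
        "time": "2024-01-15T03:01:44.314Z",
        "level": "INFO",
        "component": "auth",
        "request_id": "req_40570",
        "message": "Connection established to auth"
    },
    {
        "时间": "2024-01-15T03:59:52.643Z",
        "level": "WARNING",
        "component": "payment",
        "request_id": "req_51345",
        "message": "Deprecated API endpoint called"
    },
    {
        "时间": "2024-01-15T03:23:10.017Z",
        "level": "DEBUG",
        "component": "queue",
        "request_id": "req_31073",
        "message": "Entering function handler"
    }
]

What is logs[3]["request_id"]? "req_40570"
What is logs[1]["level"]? "INFO"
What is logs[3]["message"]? "Connection established to auth"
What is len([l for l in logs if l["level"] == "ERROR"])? 2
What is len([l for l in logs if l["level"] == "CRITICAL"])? 0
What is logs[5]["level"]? "DEBUG"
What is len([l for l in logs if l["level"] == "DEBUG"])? 1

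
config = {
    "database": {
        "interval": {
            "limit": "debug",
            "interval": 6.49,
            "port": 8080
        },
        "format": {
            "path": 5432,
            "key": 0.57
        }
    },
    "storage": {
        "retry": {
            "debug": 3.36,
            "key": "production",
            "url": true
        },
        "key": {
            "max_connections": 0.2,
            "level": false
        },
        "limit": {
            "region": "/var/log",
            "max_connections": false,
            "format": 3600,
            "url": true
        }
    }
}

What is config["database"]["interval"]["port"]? 8080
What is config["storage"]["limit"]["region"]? "/var/log"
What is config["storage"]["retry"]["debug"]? 3.36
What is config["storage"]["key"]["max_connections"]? 0.2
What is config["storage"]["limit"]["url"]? True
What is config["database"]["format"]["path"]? 5432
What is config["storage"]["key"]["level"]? False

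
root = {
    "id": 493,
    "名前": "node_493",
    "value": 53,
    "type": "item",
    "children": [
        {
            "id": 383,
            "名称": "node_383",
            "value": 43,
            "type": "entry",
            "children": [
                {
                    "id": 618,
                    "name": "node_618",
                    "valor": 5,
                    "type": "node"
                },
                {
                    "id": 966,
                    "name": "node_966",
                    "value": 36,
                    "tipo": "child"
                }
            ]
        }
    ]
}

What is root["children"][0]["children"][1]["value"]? 36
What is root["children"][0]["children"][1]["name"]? "node_966"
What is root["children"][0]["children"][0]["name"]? "node_618"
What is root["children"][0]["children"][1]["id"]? 966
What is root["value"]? 53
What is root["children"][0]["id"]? 383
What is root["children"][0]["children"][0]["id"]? 618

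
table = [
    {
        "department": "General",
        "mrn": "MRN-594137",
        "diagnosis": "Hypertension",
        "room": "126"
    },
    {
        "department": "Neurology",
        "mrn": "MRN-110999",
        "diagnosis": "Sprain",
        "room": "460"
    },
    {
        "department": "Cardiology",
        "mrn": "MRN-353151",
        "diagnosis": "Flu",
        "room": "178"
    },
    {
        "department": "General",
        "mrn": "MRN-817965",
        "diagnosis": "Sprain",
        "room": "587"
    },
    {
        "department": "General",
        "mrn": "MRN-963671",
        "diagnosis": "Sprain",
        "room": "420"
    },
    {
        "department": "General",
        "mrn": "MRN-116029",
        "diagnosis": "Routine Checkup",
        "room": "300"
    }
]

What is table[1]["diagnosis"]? "Sprain"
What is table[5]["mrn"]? "MRN-116029"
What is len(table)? 6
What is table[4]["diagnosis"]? "Sprain"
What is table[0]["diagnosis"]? "Hypertension"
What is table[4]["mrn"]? "MRN-963671"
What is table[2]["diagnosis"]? "Flu"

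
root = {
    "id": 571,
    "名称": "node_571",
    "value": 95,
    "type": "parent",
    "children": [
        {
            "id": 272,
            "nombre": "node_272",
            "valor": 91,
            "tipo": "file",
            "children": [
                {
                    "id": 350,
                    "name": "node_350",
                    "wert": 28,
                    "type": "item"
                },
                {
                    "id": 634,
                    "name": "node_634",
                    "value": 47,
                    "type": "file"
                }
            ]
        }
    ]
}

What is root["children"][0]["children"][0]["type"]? "item"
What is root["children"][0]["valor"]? 91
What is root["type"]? "parent"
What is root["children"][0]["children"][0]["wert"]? 28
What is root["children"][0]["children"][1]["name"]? "node_634"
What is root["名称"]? "node_571"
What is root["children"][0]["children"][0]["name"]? "node_350"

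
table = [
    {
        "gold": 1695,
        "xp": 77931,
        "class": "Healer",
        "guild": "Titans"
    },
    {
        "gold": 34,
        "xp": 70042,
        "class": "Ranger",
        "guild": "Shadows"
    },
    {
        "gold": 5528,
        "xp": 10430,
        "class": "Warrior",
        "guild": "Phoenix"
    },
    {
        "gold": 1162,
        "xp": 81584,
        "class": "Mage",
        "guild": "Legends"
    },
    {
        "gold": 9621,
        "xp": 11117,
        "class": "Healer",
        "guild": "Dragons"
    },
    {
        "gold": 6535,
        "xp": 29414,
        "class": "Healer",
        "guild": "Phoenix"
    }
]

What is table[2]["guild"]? "Phoenix"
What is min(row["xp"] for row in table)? 10430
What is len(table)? 6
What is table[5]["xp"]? 29414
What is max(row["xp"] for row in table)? 81584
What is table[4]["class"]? "Healer"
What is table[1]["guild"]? "Shadows"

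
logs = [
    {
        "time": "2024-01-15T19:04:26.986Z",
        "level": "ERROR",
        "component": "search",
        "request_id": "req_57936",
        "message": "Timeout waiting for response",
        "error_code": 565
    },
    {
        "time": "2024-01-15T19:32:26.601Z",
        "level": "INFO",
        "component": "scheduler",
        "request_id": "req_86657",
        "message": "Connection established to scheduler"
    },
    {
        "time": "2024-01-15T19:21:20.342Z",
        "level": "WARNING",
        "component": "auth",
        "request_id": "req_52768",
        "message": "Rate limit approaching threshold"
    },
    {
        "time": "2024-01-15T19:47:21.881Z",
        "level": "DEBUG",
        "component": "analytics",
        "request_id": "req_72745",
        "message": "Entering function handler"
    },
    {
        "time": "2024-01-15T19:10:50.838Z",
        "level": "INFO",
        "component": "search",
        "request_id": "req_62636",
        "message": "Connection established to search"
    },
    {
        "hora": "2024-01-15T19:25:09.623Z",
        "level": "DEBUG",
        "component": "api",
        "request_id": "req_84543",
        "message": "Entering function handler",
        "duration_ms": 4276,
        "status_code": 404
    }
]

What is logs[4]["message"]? "Connection established to search"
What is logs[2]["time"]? "2024-01-15T19:21:20.342Z"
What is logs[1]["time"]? "2024-01-15T19:32:26.601Z"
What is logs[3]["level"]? "DEBUG"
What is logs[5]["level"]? "DEBUG"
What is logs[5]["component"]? "api"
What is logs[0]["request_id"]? "req_57936"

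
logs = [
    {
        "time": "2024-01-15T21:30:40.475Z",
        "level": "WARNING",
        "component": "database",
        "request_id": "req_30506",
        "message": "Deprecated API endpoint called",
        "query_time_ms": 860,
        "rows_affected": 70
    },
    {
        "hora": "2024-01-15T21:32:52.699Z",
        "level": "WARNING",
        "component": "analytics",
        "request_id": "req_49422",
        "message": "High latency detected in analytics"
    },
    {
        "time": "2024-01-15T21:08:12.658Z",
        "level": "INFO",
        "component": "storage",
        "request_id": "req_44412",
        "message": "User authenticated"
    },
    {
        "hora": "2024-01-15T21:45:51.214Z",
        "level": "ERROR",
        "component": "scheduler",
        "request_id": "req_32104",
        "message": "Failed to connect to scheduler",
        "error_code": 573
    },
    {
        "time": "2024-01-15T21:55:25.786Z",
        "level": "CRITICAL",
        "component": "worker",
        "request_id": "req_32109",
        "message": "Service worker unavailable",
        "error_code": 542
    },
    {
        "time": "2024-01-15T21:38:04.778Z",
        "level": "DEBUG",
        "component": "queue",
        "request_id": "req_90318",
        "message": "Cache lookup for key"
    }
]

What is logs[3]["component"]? "scheduler"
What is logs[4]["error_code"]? 542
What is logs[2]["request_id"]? "req_44412"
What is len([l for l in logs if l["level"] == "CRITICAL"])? 1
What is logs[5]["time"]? "2024-01-15T21:38:04.778Z"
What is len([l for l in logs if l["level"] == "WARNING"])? 2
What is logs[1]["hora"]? "2024-01-15T21:32:52.699Z"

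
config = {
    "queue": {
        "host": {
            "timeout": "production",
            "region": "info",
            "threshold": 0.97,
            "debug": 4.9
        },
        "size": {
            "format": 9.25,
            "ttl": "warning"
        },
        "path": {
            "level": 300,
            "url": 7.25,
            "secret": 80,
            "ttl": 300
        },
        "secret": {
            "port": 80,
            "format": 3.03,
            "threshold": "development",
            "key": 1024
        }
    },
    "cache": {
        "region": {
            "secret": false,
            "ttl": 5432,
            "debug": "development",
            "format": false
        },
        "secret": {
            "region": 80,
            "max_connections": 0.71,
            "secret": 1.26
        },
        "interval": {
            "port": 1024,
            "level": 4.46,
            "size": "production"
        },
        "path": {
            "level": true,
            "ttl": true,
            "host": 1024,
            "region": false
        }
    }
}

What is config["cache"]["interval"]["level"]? 4.46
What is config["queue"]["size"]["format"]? 9.25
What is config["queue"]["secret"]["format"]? 3.03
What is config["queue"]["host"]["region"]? "info"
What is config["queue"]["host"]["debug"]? 4.9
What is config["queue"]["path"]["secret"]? 80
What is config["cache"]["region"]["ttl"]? 5432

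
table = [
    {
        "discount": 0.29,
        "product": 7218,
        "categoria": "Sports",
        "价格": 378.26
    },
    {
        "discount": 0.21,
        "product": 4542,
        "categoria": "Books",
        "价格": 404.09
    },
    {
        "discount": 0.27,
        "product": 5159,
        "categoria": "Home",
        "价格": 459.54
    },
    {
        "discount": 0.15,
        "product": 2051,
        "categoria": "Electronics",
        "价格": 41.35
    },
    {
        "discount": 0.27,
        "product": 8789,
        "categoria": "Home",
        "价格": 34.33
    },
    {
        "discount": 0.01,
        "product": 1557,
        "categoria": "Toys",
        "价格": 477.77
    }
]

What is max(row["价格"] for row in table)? 477.77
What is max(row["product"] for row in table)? 8789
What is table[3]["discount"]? 0.15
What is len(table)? 6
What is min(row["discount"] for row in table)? 0.01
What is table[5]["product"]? 1557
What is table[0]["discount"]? 0.29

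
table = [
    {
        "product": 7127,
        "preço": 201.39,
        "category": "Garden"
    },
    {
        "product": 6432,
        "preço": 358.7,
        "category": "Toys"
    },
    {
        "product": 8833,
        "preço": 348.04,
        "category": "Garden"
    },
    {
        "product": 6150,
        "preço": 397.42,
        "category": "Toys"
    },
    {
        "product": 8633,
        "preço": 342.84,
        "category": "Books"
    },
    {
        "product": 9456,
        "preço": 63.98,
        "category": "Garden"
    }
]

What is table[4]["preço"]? 342.84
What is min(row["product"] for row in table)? 6150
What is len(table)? 6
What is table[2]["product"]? 8833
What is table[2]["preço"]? 348.04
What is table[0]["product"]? 7127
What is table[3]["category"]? "Toys"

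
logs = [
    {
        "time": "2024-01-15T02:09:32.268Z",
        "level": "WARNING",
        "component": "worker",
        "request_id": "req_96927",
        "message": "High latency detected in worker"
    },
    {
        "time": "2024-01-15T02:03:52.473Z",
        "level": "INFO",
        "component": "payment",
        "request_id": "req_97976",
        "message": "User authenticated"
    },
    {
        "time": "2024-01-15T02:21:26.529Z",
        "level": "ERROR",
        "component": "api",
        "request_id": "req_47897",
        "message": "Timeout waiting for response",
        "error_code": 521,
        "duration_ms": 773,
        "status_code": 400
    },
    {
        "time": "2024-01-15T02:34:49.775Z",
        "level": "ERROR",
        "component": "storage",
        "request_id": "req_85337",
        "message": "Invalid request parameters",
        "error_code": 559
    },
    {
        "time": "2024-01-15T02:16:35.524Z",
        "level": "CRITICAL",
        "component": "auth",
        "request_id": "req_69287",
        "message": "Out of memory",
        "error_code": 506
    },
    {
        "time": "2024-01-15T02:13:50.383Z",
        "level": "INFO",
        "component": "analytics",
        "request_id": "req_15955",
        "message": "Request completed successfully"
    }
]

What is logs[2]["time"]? "2024-01-15T02:21:26.529Z"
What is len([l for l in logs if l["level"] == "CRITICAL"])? 1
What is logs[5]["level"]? "INFO"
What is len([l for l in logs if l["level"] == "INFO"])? 2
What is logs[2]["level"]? "ERROR"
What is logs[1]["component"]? "payment"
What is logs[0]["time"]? "2024-01-15T02:09:32.268Z"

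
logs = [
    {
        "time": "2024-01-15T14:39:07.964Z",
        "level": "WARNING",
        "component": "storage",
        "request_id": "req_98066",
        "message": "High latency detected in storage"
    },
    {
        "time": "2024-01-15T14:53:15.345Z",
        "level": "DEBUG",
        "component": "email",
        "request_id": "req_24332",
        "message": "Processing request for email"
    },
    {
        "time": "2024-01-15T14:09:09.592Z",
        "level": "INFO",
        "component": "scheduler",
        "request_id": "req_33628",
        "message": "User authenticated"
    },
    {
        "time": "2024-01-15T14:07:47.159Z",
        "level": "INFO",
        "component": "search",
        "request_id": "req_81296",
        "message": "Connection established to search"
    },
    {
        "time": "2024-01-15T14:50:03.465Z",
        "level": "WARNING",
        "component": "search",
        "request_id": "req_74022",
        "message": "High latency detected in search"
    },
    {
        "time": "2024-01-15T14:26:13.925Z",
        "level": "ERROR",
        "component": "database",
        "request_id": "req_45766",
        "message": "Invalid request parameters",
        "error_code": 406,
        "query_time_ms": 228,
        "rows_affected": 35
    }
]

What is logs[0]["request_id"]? "req_98066"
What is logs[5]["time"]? "2024-01-15T14:26:13.925Z"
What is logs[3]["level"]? "INFO"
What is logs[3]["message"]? "Connection established to search"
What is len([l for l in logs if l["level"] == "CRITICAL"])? 0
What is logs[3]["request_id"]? "req_81296"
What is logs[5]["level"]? "ERROR"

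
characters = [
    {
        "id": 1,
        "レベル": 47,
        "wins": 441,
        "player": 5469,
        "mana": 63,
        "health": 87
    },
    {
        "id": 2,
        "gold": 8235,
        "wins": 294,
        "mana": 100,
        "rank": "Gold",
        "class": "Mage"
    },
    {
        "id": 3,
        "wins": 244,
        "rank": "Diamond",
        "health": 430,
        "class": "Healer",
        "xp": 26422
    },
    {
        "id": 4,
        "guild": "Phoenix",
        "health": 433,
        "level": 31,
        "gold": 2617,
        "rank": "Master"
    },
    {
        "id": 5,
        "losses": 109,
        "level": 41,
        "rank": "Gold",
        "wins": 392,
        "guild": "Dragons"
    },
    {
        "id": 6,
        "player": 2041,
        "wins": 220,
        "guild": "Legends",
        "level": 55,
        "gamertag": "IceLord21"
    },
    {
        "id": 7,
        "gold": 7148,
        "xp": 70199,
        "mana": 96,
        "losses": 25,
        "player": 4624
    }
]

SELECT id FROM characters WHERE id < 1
[]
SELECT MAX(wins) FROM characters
441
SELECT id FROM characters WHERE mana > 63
[2, 7]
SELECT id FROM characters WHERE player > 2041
[1, 7]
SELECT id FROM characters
[1, 2, 3, 4, 5, 6, 7]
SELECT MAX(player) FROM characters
5469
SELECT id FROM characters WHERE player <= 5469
[1, 6, 7]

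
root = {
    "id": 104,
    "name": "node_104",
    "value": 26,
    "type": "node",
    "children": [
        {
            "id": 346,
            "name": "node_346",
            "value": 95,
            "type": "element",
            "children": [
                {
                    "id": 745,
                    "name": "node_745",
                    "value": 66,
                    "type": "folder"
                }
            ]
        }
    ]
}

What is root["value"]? 26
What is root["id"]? 104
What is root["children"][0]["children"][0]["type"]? "folder"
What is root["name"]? "node_104"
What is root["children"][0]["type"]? "element"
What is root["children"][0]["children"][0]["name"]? "node_745"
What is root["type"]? "node"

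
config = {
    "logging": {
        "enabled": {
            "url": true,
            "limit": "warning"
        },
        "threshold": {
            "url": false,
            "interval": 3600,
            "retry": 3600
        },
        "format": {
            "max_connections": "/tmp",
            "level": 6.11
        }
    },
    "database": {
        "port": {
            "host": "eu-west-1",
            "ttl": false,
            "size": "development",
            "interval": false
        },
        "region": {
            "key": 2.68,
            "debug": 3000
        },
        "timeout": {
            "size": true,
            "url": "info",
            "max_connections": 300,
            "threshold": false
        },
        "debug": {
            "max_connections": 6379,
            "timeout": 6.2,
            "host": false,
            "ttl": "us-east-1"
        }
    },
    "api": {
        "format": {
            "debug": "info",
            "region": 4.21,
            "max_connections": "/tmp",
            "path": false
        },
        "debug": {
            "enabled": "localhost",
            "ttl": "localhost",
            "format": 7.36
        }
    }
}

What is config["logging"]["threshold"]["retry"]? 3600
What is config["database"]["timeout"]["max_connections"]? 300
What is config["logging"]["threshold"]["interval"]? 3600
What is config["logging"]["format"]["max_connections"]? "/tmp"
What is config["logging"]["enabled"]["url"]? True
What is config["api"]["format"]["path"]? False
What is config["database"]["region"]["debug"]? 3000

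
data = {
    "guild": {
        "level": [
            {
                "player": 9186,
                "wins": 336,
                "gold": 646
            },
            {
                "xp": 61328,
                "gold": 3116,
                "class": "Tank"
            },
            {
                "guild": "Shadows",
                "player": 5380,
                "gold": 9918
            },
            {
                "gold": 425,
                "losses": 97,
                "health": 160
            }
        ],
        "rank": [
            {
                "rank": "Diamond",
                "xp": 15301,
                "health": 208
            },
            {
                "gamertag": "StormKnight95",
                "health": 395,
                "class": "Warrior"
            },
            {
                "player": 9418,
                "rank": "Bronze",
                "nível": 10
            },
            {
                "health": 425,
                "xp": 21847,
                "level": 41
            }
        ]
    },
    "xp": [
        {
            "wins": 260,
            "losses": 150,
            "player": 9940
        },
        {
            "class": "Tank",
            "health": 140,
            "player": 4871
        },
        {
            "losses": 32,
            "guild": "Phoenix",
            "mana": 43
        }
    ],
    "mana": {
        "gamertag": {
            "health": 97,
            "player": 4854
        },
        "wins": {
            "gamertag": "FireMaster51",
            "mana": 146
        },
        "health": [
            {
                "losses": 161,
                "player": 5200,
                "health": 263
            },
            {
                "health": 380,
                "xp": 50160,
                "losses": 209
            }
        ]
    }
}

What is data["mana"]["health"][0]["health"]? 263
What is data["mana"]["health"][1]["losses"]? 209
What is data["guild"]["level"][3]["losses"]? 97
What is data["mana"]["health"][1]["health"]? 380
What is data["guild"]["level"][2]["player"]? 5380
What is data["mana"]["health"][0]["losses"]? 161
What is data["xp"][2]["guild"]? "Phoenix"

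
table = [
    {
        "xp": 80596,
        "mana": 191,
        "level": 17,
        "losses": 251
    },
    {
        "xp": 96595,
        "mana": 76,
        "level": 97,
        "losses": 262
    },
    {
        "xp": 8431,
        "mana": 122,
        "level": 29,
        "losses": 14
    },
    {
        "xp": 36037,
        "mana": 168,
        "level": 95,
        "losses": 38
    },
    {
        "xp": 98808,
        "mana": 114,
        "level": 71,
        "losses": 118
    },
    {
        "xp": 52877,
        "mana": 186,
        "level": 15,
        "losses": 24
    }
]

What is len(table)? 6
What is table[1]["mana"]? 76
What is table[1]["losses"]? 262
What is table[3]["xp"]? 36037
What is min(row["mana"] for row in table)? 76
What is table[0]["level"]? 17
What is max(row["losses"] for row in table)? 262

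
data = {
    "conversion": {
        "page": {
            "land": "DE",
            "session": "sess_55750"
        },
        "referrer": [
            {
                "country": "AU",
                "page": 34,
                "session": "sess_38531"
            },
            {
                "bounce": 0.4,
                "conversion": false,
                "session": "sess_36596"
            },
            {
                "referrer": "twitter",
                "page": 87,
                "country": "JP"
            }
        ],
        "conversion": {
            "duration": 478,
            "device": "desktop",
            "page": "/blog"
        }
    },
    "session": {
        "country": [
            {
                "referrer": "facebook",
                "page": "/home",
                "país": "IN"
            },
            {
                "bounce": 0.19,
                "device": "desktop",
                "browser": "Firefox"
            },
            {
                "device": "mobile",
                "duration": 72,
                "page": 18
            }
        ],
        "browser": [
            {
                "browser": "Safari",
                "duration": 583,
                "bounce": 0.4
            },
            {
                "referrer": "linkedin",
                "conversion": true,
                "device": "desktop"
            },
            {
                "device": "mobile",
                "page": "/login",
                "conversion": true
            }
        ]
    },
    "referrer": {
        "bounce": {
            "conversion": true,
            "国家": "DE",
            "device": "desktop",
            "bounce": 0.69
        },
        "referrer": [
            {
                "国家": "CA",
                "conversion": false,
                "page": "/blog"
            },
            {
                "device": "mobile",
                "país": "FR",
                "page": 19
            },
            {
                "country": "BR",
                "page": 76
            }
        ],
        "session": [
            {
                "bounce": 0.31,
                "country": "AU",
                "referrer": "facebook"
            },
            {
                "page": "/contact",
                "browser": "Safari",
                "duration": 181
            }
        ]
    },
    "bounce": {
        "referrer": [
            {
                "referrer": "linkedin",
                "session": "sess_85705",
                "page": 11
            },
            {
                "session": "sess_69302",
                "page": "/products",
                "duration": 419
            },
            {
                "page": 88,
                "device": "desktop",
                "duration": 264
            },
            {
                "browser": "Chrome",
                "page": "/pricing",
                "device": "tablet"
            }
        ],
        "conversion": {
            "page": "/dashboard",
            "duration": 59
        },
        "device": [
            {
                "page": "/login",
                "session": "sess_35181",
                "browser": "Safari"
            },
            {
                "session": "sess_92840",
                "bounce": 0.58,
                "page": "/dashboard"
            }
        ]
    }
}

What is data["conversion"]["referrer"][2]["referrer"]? "twitter"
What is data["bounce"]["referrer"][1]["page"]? "/products"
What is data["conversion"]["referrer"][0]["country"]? "AU"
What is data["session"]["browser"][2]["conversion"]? True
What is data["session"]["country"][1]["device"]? "desktop"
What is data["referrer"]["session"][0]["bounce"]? 0.31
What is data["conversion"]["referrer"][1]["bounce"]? 0.4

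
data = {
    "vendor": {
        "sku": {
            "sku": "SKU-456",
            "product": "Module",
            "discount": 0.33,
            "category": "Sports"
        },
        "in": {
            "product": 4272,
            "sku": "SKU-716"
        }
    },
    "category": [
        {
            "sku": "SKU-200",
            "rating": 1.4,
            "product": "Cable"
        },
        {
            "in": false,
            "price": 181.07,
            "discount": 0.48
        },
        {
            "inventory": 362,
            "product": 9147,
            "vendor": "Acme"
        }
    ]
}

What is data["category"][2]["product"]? 9147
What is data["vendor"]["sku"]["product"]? "Module"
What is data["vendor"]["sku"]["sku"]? "SKU-456"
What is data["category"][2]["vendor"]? "Acme"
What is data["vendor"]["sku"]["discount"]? 0.33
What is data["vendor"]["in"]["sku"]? "SKU-716"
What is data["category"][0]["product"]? "Cable"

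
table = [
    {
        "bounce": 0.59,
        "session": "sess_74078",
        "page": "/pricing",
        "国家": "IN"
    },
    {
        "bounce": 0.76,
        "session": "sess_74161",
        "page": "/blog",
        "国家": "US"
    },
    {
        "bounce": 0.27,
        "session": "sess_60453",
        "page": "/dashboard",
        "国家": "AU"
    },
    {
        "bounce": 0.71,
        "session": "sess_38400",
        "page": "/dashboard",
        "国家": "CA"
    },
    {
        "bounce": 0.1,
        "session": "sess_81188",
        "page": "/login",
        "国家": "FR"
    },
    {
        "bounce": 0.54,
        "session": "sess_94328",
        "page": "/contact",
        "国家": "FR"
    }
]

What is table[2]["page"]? "/dashboard"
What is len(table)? 6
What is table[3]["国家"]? "CA"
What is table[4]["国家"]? "FR"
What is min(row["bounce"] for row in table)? 0.1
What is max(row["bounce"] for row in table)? 0.76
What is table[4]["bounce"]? 0.1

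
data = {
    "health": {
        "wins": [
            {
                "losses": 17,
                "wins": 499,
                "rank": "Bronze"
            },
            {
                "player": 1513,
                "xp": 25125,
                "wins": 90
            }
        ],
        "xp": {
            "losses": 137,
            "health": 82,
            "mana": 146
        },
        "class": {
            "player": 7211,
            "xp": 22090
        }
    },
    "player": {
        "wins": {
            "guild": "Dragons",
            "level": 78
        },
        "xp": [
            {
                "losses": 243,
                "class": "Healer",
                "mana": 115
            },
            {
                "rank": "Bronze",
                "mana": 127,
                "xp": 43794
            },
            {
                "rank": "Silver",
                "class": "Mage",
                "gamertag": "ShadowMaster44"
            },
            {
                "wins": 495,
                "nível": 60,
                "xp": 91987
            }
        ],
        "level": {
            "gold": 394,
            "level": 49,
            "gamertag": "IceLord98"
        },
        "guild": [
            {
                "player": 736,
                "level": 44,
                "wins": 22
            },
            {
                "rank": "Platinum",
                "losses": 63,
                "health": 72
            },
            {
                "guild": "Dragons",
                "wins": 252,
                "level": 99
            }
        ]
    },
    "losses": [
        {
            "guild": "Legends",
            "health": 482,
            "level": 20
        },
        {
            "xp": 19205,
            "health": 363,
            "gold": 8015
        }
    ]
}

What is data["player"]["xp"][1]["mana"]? 127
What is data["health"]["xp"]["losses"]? 137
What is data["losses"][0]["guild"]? "Legends"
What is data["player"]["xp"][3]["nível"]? 60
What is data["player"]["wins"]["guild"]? "Dragons"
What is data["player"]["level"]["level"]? 49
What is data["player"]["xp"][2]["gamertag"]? "ShadowMaster44"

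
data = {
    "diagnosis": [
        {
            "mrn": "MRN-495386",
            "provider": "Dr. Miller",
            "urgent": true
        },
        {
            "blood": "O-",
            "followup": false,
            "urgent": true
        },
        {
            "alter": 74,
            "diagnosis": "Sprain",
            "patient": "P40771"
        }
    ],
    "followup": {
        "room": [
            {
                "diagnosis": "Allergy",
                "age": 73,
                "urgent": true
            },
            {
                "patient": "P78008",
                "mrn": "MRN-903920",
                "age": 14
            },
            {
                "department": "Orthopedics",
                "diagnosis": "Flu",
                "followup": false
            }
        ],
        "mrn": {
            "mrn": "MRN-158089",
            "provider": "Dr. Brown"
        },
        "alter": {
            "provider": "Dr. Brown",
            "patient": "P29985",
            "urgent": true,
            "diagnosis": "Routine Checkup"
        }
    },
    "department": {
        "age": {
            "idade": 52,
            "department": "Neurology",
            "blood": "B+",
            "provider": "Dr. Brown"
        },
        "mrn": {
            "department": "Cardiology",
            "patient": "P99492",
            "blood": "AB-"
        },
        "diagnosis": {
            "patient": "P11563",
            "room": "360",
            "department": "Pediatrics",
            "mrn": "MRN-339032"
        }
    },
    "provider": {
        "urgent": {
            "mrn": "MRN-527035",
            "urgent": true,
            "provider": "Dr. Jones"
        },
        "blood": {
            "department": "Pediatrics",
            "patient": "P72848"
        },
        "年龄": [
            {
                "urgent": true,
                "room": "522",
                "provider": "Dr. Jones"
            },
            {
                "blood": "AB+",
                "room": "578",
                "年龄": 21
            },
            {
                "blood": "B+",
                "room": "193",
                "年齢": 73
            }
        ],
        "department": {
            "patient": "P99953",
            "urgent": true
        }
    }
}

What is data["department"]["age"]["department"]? "Neurology"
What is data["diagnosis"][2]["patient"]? "P40771"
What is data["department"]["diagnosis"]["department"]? "Pediatrics"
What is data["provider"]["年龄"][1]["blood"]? "AB+"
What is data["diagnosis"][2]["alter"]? 74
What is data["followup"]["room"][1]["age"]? 14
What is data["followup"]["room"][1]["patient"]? "P78008"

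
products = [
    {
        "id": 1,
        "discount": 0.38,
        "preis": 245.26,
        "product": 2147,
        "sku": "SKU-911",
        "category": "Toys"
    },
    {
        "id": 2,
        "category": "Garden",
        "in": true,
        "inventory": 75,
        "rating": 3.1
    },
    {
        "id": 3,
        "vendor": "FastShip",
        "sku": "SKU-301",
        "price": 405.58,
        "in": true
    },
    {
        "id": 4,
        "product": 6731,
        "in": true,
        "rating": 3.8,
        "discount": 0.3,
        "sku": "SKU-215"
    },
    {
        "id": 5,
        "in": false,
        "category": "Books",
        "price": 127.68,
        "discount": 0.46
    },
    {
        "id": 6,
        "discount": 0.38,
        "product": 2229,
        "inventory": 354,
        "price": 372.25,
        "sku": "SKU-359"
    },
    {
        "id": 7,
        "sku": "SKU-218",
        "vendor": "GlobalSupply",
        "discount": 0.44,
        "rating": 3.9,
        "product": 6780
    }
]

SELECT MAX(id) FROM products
7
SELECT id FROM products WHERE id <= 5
[1, 2, 3, 4, 5]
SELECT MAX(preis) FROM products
245.26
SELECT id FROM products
[1, 2, 3, 4, 5, 6, 7]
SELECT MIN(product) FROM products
2147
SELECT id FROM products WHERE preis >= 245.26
[1]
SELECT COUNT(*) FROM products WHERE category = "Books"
1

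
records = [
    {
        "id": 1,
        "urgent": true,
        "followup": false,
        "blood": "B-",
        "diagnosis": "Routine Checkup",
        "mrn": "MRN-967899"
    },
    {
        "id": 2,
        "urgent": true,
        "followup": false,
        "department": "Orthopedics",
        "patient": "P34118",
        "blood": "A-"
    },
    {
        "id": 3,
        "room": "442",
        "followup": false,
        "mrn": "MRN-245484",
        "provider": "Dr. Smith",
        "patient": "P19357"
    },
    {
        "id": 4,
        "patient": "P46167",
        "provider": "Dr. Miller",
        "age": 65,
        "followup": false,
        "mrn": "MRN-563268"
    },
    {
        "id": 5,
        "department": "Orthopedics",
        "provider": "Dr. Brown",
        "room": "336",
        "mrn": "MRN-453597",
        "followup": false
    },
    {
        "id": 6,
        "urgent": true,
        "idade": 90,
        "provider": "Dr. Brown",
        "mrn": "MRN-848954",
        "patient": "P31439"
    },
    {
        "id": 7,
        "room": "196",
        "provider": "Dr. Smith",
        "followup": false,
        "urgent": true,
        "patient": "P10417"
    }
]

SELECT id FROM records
[1, 2, 3, 4, 5, 6, 7]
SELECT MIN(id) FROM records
1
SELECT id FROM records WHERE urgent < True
[]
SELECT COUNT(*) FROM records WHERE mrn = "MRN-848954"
1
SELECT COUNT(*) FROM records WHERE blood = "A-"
1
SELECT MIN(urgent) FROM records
True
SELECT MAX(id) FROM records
7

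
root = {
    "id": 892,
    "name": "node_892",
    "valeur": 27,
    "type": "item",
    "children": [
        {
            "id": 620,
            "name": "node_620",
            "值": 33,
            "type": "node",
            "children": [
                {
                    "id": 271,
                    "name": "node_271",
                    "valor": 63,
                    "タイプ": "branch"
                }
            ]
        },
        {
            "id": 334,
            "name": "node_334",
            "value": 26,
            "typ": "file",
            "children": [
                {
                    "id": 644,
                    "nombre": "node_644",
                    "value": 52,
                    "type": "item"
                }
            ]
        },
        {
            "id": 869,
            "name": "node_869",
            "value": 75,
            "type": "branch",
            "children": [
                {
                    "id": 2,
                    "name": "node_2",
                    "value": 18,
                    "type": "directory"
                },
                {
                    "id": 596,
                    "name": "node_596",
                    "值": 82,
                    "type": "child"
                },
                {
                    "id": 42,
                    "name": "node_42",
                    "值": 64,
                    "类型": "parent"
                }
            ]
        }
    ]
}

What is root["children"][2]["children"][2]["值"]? 64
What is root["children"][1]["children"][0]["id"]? 644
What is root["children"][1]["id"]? 334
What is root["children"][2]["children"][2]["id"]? 42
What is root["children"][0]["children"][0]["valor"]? 63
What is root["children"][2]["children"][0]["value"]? 18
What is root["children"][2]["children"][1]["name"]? "node_596"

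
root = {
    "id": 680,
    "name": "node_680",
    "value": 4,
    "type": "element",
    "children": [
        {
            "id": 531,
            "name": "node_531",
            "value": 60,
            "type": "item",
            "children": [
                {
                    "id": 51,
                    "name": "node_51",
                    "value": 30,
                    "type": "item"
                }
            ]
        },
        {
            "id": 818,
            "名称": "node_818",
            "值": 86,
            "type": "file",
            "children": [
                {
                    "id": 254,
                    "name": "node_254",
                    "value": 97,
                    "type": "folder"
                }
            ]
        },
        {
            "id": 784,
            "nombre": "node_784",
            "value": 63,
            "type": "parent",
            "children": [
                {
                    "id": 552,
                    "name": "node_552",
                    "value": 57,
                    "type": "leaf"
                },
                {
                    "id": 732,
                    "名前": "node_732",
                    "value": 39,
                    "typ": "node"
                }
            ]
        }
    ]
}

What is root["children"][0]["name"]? "node_531"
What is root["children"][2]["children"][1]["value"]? 39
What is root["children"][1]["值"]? 86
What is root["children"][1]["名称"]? "node_818"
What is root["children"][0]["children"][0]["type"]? "item"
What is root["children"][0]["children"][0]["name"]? "node_51"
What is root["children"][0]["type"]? "item"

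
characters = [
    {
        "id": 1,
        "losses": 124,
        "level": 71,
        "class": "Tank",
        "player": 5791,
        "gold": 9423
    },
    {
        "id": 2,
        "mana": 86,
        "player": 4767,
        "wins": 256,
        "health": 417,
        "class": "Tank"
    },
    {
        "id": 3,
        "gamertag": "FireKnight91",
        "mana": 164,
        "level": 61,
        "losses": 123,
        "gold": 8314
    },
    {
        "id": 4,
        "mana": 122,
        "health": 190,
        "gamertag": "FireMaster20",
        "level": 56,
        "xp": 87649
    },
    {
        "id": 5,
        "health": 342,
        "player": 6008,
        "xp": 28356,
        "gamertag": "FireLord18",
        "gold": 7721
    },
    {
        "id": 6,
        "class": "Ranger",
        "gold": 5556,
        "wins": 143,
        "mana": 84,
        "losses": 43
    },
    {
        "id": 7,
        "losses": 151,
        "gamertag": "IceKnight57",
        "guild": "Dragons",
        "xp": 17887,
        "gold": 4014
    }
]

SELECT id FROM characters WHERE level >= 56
[1, 3, 4]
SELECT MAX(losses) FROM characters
151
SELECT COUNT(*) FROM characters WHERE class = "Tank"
2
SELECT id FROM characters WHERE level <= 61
[3, 4]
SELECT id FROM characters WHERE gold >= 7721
[1, 3, 5]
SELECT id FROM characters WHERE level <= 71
[1, 3, 4]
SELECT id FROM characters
[1, 2, 3, 4, 5, 6, 7]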